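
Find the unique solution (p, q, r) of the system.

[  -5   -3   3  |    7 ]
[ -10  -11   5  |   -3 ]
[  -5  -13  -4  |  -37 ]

(-2, 3, 2)

Forward elimination on [A|b]:
R2 <- R2 - (2)*R1:  [   0   -5   -1  -17 ]
R3 <- R3 - (1)*R1:  [   0  -10   -7  -44 ]
R3 <- R3 - (2)*R2:  [   0    0   -5  -10 ]
Row echelon form:
[ -5  -3   3  |    7 ]
[  0  -5  -1  |  -17 ]
[  0   0  -5  |  -10 ]
Back-substitution:
r = (-10) / -5 = 2
q = (-17 - (-1)*(2)) / -5 = 3
p = (7 - (-3)*(3) - (3)*(2)) / -5 = -2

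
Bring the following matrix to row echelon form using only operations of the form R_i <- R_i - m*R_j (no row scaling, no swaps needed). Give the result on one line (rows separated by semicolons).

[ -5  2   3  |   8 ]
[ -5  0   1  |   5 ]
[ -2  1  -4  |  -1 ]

REF = [-5 2 3 8; 0 -2 -2 -3; 0 0 -27/5 -9/2]

Forward elimination:
R2 <- R2 - (1)*R1:  [  0  -2  -2  -3 ]
R3 <- R3 - (2/5)*R1:  [     0    1/5  -26/5  -21/5 ]
R3 <- R3 - (-1/10)*R2:  [     0      0  -27/5   -9/2 ]
Row echelon form:
[ -5   2      3  |     8 ]
[  0  -2     -2  |    -3 ]
[  0   0  -27/5  |  -9/2 ]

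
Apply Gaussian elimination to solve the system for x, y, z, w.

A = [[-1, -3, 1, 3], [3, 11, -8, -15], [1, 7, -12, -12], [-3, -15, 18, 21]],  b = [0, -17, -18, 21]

Forward elimination on [A|b]:
R2 <- R2 - (-3)*R1:  [   0    2   -5   -6  -17 ]
R3 <- R3 - (-1)*R1:  [   0    4  -11   -9  -18 ]
R4 <- R4 - (3)*R1:  [  0  -6  15  12  21 ]
R3 <- R3 - (2)*R2:  [  0   0  -1   3  16 ]
R4 <- R4 - (-3)*R2:  [   0    0    0   -6  -30 ]
Row echelon form:
[ -1  -3   1   3  |    0 ]
[  0   2  -5  -6  |  -17 ]
[  0   0  -1   3  |   16 ]
[  0   0   0  -6  |  -30 ]
Back-substitution:
w = (-30) / -6 = 5
z = (16 - (3)*(5)) / -1 = -1
y = (-17 - (-5)*(-1) - (-6)*(5)) / 2 = 4
x = (0 - (-3)*(4) - (1)*(-1) - (3)*(5)) / -1 = 2

(2, 4, -1, 5)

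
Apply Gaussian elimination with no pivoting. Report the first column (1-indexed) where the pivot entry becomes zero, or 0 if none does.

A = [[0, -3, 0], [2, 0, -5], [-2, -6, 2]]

first zero-pivot column = 1

Naive forward elimination:
Pivot entry (1,1) is zero but row 2 has 2 in column 1 -> naive elimination stops; a row interchange (e.g. R1 <-> R2) would be required here.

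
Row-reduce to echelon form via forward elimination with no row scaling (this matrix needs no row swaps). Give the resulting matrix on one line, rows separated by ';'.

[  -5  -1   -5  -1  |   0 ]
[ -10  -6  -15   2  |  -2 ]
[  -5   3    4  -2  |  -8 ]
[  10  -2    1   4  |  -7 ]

REF = [-5 -1 -5 -1 0; 0 -4 -5 4 -2; 0 0 4 3 -10; 0 0 0 1 -15]

Forward elimination:
R2 <- R2 - (2)*R1:  [  0  -4  -5   4  -2 ]
R3 <- R3 - (1)*R1:  [  0   4   9  -1  -8 ]
R4 <- R4 - (-2)*R1:  [  0  -4  -9   2  -7 ]
R3 <- R3 - (-1)*R2:  [   0    0    4    3  -10 ]
R4 <- R4 - (1)*R2:  [  0   0  -4  -2  -5 ]
R4 <- R4 - (-1)*R3:  [   0    0    0    1  -15 ]
Row echelon form:
[ -5  -1  -5  -1  |    0 ]
[  0  -4  -5   4  |   -2 ]
[  0   0   4   3  |  -10 ]
[  0   0   0   1  |  -15 ]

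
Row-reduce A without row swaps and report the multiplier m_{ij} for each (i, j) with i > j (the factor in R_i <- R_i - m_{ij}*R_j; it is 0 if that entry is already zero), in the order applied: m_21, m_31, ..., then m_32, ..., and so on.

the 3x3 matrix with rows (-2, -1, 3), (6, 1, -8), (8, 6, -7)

multipliers: -3, -4, -1

Forward elimination:
R2 <- R2 - (-3)*R1:  [  0  -2   1 ]
R3 <- R3 - (-4)*R1:  [ 0  2  5 ]
R3 <- R3 - (-1)*R2:  [ 0  0  6 ]
Multipliers (in order of application): m_{21} = -3, m_{31} = -4, m_{32} = -1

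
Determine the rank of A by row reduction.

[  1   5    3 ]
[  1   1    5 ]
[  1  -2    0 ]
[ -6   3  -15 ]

Row reduction:
R2 <- R2 - (1)*R1:  [  0  -4   2 ]
R3 <- R3 - (1)*R1:  [  0  -7  -3 ]
R4 <- R4 - (-6)*R1:  [  0  33   3 ]
R3 <- R3 - (7/4)*R2:  [     0      0  -13/2 ]
R4 <- R4 - (-33/4)*R2:  [    0     0  39/2 ]
R4 <- R4 - (-3)*R3:  [ 0  0  0 ]
Row echelon form:
[ 1   5      3 ]
[ 0  -4      2 ]
[ 0   0  -13/2 ]
[ 0   0      0 ]
Nonzero rows / pivot columns: 3

rank(A) = 3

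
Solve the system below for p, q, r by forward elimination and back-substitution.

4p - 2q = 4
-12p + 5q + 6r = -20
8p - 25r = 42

(-1, -4, -2)

Forward elimination on [A|b]:
R2 <- R2 - (-3)*R1:  [  0  -1   6  -8 ]
R3 <- R3 - (2)*R1:  [   0    4  -25   34 ]
R3 <- R3 - (-4)*R2:  [  0   0  -1   2 ]
Row echelon form:
[ 4  -2   0  |   4 ]
[ 0  -1   6  |  -8 ]
[ 0   0  -1  |   2 ]
Back-substitution:
r = (2) / -1 = -2
q = (-8 - (6)*(-2)) / -1 = -4
p = (4 - (-2)*(-4)) / 4 = -1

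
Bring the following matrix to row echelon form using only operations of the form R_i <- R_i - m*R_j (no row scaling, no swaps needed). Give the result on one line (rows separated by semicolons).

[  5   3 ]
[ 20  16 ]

REF = [5 3; 0 4]

Forward elimination:
R2 <- R2 - (4)*R1:  [ 0  4 ]
Row echelon form:
[ 5  3 ]
[ 0  4 ]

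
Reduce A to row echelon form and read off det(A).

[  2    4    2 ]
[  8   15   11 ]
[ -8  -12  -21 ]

Forward elimination:
R2 <- R2 - (4)*R1:  [  0  -1   3 ]
R3 <- R3 - (-4)*R1:  [   0    4  -13 ]
R3 <- R3 - (-4)*R2:  [  0   0  -1 ]
Upper-triangular form:
[ 2   4   2 ]
[ 0  -1   3 ]
[ 0   0  -1 ]
det(A) = (-1)^0 * (2) * (-1) * (-1) = 2  (0 row swaps -> sign +1)

det(A) = 2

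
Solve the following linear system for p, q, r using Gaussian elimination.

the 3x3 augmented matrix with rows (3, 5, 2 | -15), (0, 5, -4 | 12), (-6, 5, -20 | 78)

(-3, 0, -3)

Forward elimination on [A|b]:
R3 <- R3 - (-2)*R1:  [   0   15  -16   48 ]
R3 <- R3 - (3)*R2:  [  0   0  -4  12 ]
Row echelon form:
[ 3  5   2  |  -15 ]
[ 0  5  -4  |   12 ]
[ 0  0  -4  |   12 ]
Back-substitution:
r = (12) / -4 = -3
q = (12 - (-4)*(-3)) / 5 = 0
p = (-15 - (5)*(0) - (2)*(-3)) / 3 = -3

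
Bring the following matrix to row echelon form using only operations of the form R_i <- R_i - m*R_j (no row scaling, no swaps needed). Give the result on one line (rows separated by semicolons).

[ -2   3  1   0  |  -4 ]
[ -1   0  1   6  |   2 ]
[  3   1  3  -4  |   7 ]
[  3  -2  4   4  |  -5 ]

Forward elimination:
R2 <- R2 - (1/2)*R1:  [    0  -3/2   1/2     6     4 ]
R3 <- R3 - (-3/2)*R1:  [    0  11/2   9/2    -4     1 ]
R4 <- R4 - (-3/2)*R1:  [    0   5/2  11/2     4   -11 ]
R3 <- R3 - (-11/3)*R2:  [    0     0  19/3    18  47/3 ]
R4 <- R4 - (-5/3)*R2:  [     0      0   19/3     14  -13/3 ]
R4 <- R4 - (1)*R3:  [   0    0    0   -4  -20 ]
Row echelon form:
[ -2     3     1   0  |    -4 ]
[  0  -3/2   1/2   6  |     4 ]
[  0     0  19/3  18  |  47/3 ]
[  0     0     0  -4  |   -20 ]

REF = [-2 3 1 0 -4; 0 -3/2 1/2 6 4; 0 0 19/3 18 47/3; 0 0 0 -4 -20]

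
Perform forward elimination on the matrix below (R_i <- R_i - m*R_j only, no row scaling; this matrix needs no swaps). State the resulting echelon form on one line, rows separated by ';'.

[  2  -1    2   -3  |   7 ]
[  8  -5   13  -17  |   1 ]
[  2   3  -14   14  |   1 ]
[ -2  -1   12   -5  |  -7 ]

Forward elimination:
R2 <- R2 - (4)*R1:  [   0   -1    5   -5  -27 ]
R3 <- R3 - (1)*R1:  [   0    4  -16   17   -6 ]
R4 <- R4 - (-1)*R1:  [  0  -2  14  -8   0 ]
R3 <- R3 - (-4)*R2:  [    0     0     4    -3  -114 ]
R4 <- R4 - (2)*R2:  [  0   0   4   2  54 ]
R4 <- R4 - (1)*R3:  [   0    0    0    5  168 ]
Row echelon form:
[ 2  -1  2  -3  |     7 ]
[ 0  -1  5  -5  |   -27 ]
[ 0   0  4  -3  |  -114 ]
[ 0   0  0   5  |   168 ]

REF = [2 -1 2 -3 7; 0 -1 5 -5 -27; 0 0 4 -3 -114; 0 0 0 5 168]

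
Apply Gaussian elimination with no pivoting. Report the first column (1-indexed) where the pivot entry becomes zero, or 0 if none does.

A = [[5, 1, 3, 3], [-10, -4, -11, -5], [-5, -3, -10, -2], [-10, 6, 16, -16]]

Naive forward elimination:
R2 <- R2 - (-2)*R1:  [  0  -2  -5   1 ]
R3 <- R3 - (-1)*R1:  [  0  -2  -7   1 ]
R4 <- R4 - (-2)*R1:  [   0    8   22  -10 ]
R3 <- R3 - (1)*R2:  [  0   0  -2   0 ]
R4 <- R4 - (-4)*R2:  [  0   0   2  -6 ]
R4 <- R4 - (-1)*R3:  [  0   0   0  -6 ]
All pivots nonzero; naive elimination completes without hitting a zero pivot.

first zero-pivot column = 0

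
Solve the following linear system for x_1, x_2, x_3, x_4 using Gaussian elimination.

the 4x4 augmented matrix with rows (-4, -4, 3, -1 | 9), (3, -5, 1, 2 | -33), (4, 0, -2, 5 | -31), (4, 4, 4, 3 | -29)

Forward elimination on [A|b]:
R2 <- R2 - (-3/4)*R1:  [      0      -8    13/4     5/4  -105/4 ]
R3 <- R3 - (-1)*R1:  [   0   -4    1    4  -22 ]
R4 <- R4 - (-1)*R1:  [   0    0    7    2  -20 ]
R3 <- R3 - (1/2)*R2:  [     0      0   -5/8   27/8  -71/8 ]
R4 <- R4 - (-56/5)*R3:  [      0       0       0   199/5  -597/5 ]
Row echelon form:
[ -4  -4     3     -1  |       9 ]
[  0  -8  13/4    5/4  |  -105/4 ]
[  0   0  -5/8   27/8  |   -71/8 ]
[  0   0     0  199/5  |  -597/5 ]
Back-substitution:
x_4 = (-597/5) / (199/5) = -3
x_3 = (-71/8 - (27/8)*(-3)) / (-5/8) = -2
x_2 = (-105/4 - (13/4)*(-2) - (5/4)*(-3)) / -8 = 2
x_1 = (9 - (-4)*(2) - (3)*(-2) - (-1)*(-3)) / -4 = -5

(-5, 2, -2, -3)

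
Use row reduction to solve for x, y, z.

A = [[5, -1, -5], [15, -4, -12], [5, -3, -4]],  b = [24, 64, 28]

(0, -4, -4)

Forward elimination on [A|b]:
R2 <- R2 - (3)*R1:  [  0  -1   3  -8 ]
R3 <- R3 - (1)*R1:  [  0  -2   1   4 ]
R3 <- R3 - (2)*R2:  [  0   0  -5  20 ]
Row echelon form:
[ 5  -1  -5  |  24 ]
[ 0  -1   3  |  -8 ]
[ 0   0  -5  |  20 ]
Back-substitution:
z = (20) / -5 = -4
y = (-8 - (3)*(-4)) / -1 = -4
x = (24 - (-1)*(-4) - (-5)*(-4)) / 5 = 0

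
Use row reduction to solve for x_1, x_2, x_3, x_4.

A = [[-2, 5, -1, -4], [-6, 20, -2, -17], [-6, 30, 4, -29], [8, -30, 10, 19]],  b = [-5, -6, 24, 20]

(4, 3, 4, 2)

Forward elimination on [A|b]:
R2 <- R2 - (3)*R1:  [  0   5   1  -5   9 ]
R3 <- R3 - (3)*R1:  [   0   15    7  -17   39 ]
R4 <- R4 - (-4)*R1:  [   0  -10    6    3    0 ]
R3 <- R3 - (3)*R2:  [  0   0   4  -2  12 ]
R4 <- R4 - (-2)*R2:  [  0   0   8  -7  18 ]
R4 <- R4 - (2)*R3:  [  0   0   0  -3  -6 ]
Row echelon form:
[ -2  5  -1  -4  |  -5 ]
[  0  5   1  -5  |   9 ]
[  0  0   4  -2  |  12 ]
[  0  0   0  -3  |  -6 ]
Back-substitution:
x_4 = (-6) / -3 = 2
x_3 = (12 - (-2)*(2)) / 4 = 4
x_2 = (9 - (1)*(4) - (-5)*(2)) / 5 = 3
x_1 = (-5 - (5)*(3) - (-1)*(4) - (-4)*(2)) / -2 = 4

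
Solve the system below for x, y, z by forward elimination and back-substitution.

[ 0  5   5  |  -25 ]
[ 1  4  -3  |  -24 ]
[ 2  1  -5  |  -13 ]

(-4, -5, 0)

Forward elimination on [A|b]:
R1 <-> R2   (pivot in column 1 was zero)
[ 1  4  -3  -24 ]
[ 0  5   5  -25 ]
[ 2  1  -5  -13 ]
R3 <- R3 - (2)*R1:  [  0  -7   1  35 ]
R3 <- R3 - (-7/5)*R2:  [ 0  0  8  0 ]
Row echelon form:
[ 1  4  -3  |  -24 ]
[ 0  5   5  |  -25 ]
[ 0  0   8  |    0 ]
Back-substitution:
z = (0) / 8 = 0
y = (-25 - (5)*(0)) / 5 = -5
x = (-24 - (4)*(-5) - (-3)*(0)) / 1 = -4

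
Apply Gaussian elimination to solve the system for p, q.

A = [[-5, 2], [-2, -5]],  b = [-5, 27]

(-1, -5)

Forward elimination on [A|b]:
R2 <- R2 - (2/5)*R1:  [     0  -29/5     29 ]
Row echelon form:
[ -5      2  |  -5 ]
[  0  -29/5  |  29 ]
Back-substitution:
q = (29) / (-29/5) = -5
p = (-5 - (2)*(-5)) / -5 = -1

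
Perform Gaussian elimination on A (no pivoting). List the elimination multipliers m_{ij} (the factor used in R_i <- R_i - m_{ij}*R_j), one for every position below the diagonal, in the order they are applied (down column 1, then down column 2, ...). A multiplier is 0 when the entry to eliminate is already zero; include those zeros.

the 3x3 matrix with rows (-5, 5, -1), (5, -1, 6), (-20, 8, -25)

Forward elimination:
R2 <- R2 - (-1)*R1:  [ 0  4  5 ]
R3 <- R3 - (4)*R1:  [   0  -12  -21 ]
R3 <- R3 - (-3)*R2:  [  0   0  -6 ]
Multipliers (in order of application): m_{21} = -1, m_{31} = 4, m_{32} = -3

multipliers: -1, 4, -3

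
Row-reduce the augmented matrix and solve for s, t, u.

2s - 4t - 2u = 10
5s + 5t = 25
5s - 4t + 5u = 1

Forward elimination on [A|b]:
R2 <- R2 - (5/2)*R1:  [  0  15   5   0 ]
R3 <- R3 - (5/2)*R1:  [   0    6   10  -24 ]
R3 <- R3 - (2/5)*R2:  [   0    0    8  -24 ]
Row echelon form:
[ 2  -4  -2  |   10 ]
[ 0  15   5  |    0 ]
[ 0   0   8  |  -24 ]
Back-substitution:
u = (-24) / 8 = -3
t = (0 - (5)*(-3)) / 15 = 1
s = (10 - (-4)*(1) - (-2)*(-3)) / 2 = 4

(4, 1, -3)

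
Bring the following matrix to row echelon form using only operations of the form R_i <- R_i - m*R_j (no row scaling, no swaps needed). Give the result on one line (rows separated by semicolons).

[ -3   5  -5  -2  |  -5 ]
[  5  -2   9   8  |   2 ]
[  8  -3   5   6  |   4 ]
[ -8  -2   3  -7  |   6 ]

Forward elimination:
R2 <- R2 - (-5/3)*R1:  [     0   19/3    2/3   14/3  -19/3 ]
R3 <- R3 - (-8/3)*R1:  [     0   31/3  -25/3    2/3  -28/3 ]
R4 <- R4 - (8/3)*R1:  [     0  -46/3   49/3   -5/3   58/3 ]
R3 <- R3 - (31/19)*R2:  [       0        0  -179/19  -132/19        1 ]
R4 <- R4 - (-46/19)*R2:  [      0       0  341/19  183/19       4 ]
R4 <- R4 - (-341/179)*R3:  [        0         0         0  -645/179  1057/179 ]
Row echelon form:
[ -3     5       -5        -2  |        -5 ]
[  0  19/3      2/3      14/3  |     -19/3 ]
[  0     0  -179/19   -132/19  |         1 ]
[  0     0        0  -645/179  |  1057/179 ]

REF = [-3 5 -5 -2 -5; 0 19/3 2/3 14/3 -19/3; 0 0 -179/19 -132/19 1; 0 0 0 -645/179 1057/179]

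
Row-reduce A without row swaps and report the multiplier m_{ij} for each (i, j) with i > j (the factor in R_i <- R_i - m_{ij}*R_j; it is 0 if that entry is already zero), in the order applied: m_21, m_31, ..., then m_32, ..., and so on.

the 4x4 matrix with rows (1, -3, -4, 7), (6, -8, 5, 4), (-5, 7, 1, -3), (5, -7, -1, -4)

Forward elimination:
R2 <- R2 - (6)*R1:  [   0   10   29  -38 ]
R3 <- R3 - (-5)*R1:  [   0   -8  -19   32 ]
R4 <- R4 - (5)*R1:  [   0    8   19  -39 ]
R3 <- R3 - (-4/5)*R2:  [    0     0  21/5   8/5 ]
R4 <- R4 - (4/5)*R2:  [     0      0  -21/5  -43/5 ]
R4 <- R4 - (-1)*R3:  [  0   0   0  -7 ]
Multipliers (in order of application): m_{21} = 6, m_{31} = -5, m_{41} = 5, m_{32} = -4/5, m_{42} = 4/5, m_{43} = -1

multipliers: 6, -5, 5, -4/5, 4/5, -1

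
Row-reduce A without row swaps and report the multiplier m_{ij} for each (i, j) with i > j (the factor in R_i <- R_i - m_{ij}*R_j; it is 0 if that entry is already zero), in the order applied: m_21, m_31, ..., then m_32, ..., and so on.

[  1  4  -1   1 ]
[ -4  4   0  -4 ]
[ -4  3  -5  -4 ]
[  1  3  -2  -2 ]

multipliers: -4, -4, 1, 19/20, -1/20, 3/13

Forward elimination:
R2 <- R2 - (-4)*R1:  [  0  20  -4   0 ]
R3 <- R3 - (-4)*R1:  [  0  19  -9   0 ]
R4 <- R4 - (1)*R1:  [  0  -1  -1  -3 ]
R3 <- R3 - (19/20)*R2:  [     0      0  -26/5      0 ]
R4 <- R4 - (-1/20)*R2:  [    0     0  -6/5    -3 ]
R4 <- R4 - (3/13)*R3:  [  0   0   0  -3 ]
Multipliers (in order of application): m_{21} = -4, m_{31} = -4, m_{41} = 1, m_{32} = 19/20, m_{42} = -1/20, m_{43} = 3/13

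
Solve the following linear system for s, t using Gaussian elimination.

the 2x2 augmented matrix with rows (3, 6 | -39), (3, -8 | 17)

(-5, -4)

Forward elimination on [A|b]:
R2 <- R2 - (1)*R1:  [   0  -14   56 ]
Row echelon form:
[ 3    6  |  -39 ]
[ 0  -14  |   56 ]
Back-substitution:
t = (56) / -14 = -4
s = (-39 - (6)*(-4)) / 3 = -5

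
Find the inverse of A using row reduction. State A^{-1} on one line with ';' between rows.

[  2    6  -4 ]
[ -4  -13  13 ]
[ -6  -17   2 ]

Gauss-Jordan on [A | I]:
R1 <- (1/2)*R1:  [   1    3   -2  |  1/2    0    0 ]
R2 <- R2 - (-4)*R1:  [  0  -1   5  |   2   1   0 ]
R3 <- R3 - (-6)*R1:  [   0    1  -10  |    3    0    1 ]
R2 <- (1/-1)*R2:  [  0   1  -5  |  -2  -1   0 ]
R1 <- R1 - (3)*R2:  [    1     0    13  |  13/2     3     0 ]
R3 <- R3 - (1)*R2:  [  0   0  -5  |   5   1   1 ]
R3 <- (1/-5)*R3:  [    0     0     1  |    -1  -1/5  -1/5 ]
R1 <- R1 - (13)*R3:  [    1     0     0  |  39/2  28/5  13/5 ]
R2 <- R2 - (-5)*R3:  [  0   1   0  |  -7  -2  -1 ]
Right block of [I | A^{-1}] is the inverse:
[ 39/2  28/5  13/5 ]
[   -7    -2    -1 ]
[   -1  -1/5  -1/5 ]

inverse = [39/2 28/5 13/5; -7 -2 -1; -1 -1/5 -1/5]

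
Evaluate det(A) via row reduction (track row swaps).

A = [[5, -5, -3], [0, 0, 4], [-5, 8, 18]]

det(A) = -60

Forward elimination:
R3 <- R3 - (-1)*R1:  [  0   3  15 ]
R2 <-> R3   (pivot in column 2 was zero)
[ 5  -5  -3 ]
[ 0   3  15 ]
[ 0   0   4 ]
Upper-triangular form:
[ 5  -5  -3 ]
[ 0   3  15 ]
[ 0   0   4 ]
det(A) = (-1)^1 * (5) * (3) * (4) = -60  (1 row swap -> sign -1)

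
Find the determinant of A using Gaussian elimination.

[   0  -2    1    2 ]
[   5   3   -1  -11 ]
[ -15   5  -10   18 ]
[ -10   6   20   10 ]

det(A) = 240

Forward elimination:
R1 <-> R2   (pivot in column 1 was zero)
[   5   3   -1  -11 ]
[   0  -2    1    2 ]
[ -15   5  -10   18 ]
[ -10   6   20   10 ]
R3 <- R3 - (-3)*R1:  [   0   14  -13  -15 ]
R4 <- R4 - (-2)*R1:  [   0   12   18  -12 ]
R3 <- R3 - (-7)*R2:  [  0   0  -6  -1 ]
R4 <- R4 - (-6)*R2:  [  0   0  24   0 ]
R4 <- R4 - (-4)*R3:  [  0   0   0  -4 ]
Upper-triangular form:
[ 5   3  -1  -11 ]
[ 0  -2   1    2 ]
[ 0   0  -6   -1 ]
[ 0   0   0   -4 ]
det(A) = (-1)^1 * (5) * (-2) * (-6) * (-4) = 240  (1 row swap -> sign -1)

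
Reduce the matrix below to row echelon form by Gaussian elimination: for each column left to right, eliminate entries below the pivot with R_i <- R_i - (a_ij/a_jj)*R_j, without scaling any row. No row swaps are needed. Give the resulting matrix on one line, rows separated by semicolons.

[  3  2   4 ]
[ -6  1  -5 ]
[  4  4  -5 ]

Forward elimination:
R2 <- R2 - (-2)*R1:  [ 0  5  3 ]
R3 <- R3 - (4/3)*R1:  [     0    4/3  -31/3 ]
R3 <- R3 - (4/15)*R2:  [       0        0  -167/15 ]
Row echelon form:
[ 3  2        4 ]
[ 0  5        3 ]
[ 0  0  -167/15 ]

REF = [3 2 4; 0 5 3; 0 0 -167/15]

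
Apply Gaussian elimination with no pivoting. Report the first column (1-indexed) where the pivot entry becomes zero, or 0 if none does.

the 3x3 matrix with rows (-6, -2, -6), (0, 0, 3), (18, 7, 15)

first zero-pivot column = 2

Naive forward elimination:
R3 <- R3 - (-3)*R1:  [  0   1  -3 ]
Matrix at this point:
[ -6  -2  -6 ]
[  0   0   3 ]
[  0   1  -3 ]
Pivot entry (2,2) is zero but row 3 has 1 in column 2 -> naive elimination stops; a row interchange (e.g. R2 <-> R3) would be required here.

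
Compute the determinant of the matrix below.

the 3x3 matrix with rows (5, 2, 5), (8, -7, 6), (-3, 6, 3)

Forward elimination:
R2 <- R2 - (8/5)*R1:  [     0  -51/5     -2 ]
R3 <- R3 - (-3/5)*R1:  [    0  36/5     6 ]
R3 <- R3 - (-12/17)*R2:  [     0      0  78/17 ]
Upper-triangular form:
[ 5      2      5 ]
[ 0  -51/5     -2 ]
[ 0      0  78/17 ]
det(A) = (-1)^0 * (5) * (-51/5) * (78/17) = -234  (0 row swaps -> sign +1)

det(A) = -234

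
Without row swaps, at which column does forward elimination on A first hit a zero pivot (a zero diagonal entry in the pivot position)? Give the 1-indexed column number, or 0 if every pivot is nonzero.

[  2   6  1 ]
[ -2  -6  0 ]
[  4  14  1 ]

first zero-pivot column = 2

Naive forward elimination:
R2 <- R2 - (-1)*R1:  [ 0  0  1 ]
R3 <- R3 - (2)*R1:  [  0   2  -1 ]
Matrix at this point:
[ 2  6   1 ]
[ 0  0   1 ]
[ 0  2  -1 ]
Pivot entry (2,2) is zero but row 3 has 2 in column 2 -> naive elimination stops; a row interchange (e.g. R2 <-> R3) would be required here.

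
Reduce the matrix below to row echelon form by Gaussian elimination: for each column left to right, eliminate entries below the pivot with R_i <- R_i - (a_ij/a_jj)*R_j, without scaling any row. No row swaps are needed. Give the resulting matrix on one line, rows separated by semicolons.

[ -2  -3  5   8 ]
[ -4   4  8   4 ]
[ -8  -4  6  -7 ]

Forward elimination:
R2 <- R2 - (2)*R1:  [   0   10   -2  -12 ]
R3 <- R3 - (4)*R1:  [   0    8  -14  -39 ]
R3 <- R3 - (4/5)*R2:  [      0       0   -62/5  -147/5 ]
Row echelon form:
[ -2  -3      5       8 ]
[  0  10     -2     -12 ]
[  0   0  -62/5  -147/5 ]

REF = [-2 -3 5 8; 0 10 -2 -12; 0 0 -62/5 -147/5]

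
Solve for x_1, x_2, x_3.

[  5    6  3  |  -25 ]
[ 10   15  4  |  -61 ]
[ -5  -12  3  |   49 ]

(-2, -3, 1)

Forward elimination on [A|b]:
R2 <- R2 - (2)*R1:  [   0    3   -2  -11 ]
R3 <- R3 - (-1)*R1:  [  0  -6   6  24 ]
R3 <- R3 - (-2)*R2:  [ 0  0  2  2 ]
Row echelon form:
[ 5  6   3  |  -25 ]
[ 0  3  -2  |  -11 ]
[ 0  0   2  |    2 ]
Back-substitution:
x_3 = (2) / 2 = 1
x_2 = (-11 - (-2)*(1)) / 3 = -3
x_1 = (-25 - (6)*(-3) - (3)*(1)) / 5 = -2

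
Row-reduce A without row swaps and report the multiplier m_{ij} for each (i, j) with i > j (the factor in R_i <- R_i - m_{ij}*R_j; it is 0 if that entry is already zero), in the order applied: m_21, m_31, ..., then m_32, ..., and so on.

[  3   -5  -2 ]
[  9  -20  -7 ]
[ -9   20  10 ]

Forward elimination:
R2 <- R2 - (3)*R1:  [  0  -5  -1 ]
R3 <- R3 - (-3)*R1:  [ 0  5  4 ]
R3 <- R3 - (-1)*R2:  [ 0  0  3 ]
Multipliers (in order of application): m_{21} = 3, m_{31} = -3, m_{32} = -1

multipliers: 3, -3, -1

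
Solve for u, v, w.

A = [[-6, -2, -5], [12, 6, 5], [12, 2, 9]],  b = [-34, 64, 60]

Forward elimination on [A|b]:
R2 <- R2 - (-2)*R1:  [  0   2  -5  -4 ]
R3 <- R3 - (-2)*R1:  [  0  -2  -1  -8 ]
R3 <- R3 - (-1)*R2:  [   0    0   -6  -12 ]
Row echelon form:
[ -6  -2  -5  |  -34 ]
[  0   2  -5  |   -4 ]
[  0   0  -6  |  -12 ]
Back-substitution:
w = (-12) / -6 = 2
v = (-4 - (-5)*(2)) / 2 = 3
u = (-34 - (-2)*(3) - (-5)*(2)) / -6 = 3

(3, 3, 2)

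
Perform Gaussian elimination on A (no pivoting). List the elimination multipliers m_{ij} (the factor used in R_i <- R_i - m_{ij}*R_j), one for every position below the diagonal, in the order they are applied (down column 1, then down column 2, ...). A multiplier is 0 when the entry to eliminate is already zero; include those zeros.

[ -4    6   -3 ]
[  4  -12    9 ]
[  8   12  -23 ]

multipliers: -1, -2, -4

Forward elimination:
R2 <- R2 - (-1)*R1:  [  0  -6   6 ]
R3 <- R3 - (-2)*R1:  [   0   24  -29 ]
R3 <- R3 - (-4)*R2:  [  0   0  -5 ]
Multipliers (in order of application): m_{21} = -1, m_{31} = -2, m_{32} = -4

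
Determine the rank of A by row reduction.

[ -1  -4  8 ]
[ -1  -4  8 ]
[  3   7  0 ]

rank(A) = 2

Row reduction:
R2 <- R2 - (1)*R1:  [ 0  0  0 ]
R3 <- R3 - (-3)*R1:  [  0  -5  24 ]
R2 <-> R3   (pivot in column 2 was zero)
[ -1  -4   8 ]
[  0  -5  24 ]
[  0   0   0 ]
Row echelon form:
[ -1  -4   8 ]
[  0  -5  24 ]
[  0   0   0 ]
Nonzero rows / pivot columns: 2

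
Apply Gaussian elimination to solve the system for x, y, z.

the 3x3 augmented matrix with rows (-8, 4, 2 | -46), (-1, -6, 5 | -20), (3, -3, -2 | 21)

Forward elimination on [A|b]:
R2 <- R2 - (1/8)*R1:  [     0  -13/2   19/4  -57/4 ]
R3 <- R3 - (-3/8)*R1:  [    0  -3/2  -5/4  15/4 ]
R3 <- R3 - (3/13)*R2:  [      0       0  -61/26  183/26 ]
Row echelon form:
[ -8      4       2  |     -46 ]
[  0  -13/2    19/4  |   -57/4 ]
[  0      0  -61/26  |  183/26 ]
Back-substitution:
z = (183/26) / (-61/26) = -3
y = (-57/4 - (19/4)*(-3)) / (-13/2) = 0
x = (-46 - (4)*(0) - (2)*(-3)) / -8 = 5

(5, 0, -3)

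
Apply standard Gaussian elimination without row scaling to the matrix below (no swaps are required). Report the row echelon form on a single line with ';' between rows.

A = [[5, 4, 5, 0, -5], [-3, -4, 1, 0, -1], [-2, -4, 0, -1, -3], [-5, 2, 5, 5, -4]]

Forward elimination:
R2 <- R2 - (-3/5)*R1:  [    0  -8/5     4     0    -4 ]
R3 <- R3 - (-2/5)*R1:  [     0  -12/5      2     -1     -5 ]
R4 <- R4 - (-1)*R1:  [  0   6  10   5  -9 ]
R3 <- R3 - (3/2)*R2:  [  0   0  -4  -1   1 ]
R4 <- R4 - (-15/4)*R2:  [   0    0   25    5  -24 ]
R4 <- R4 - (-25/4)*R3:  [     0      0      0   -5/4  -71/4 ]
Row echelon form:
[ 5     4   5     0     -5 ]
[ 0  -8/5   4     0     -4 ]
[ 0     0  -4    -1      1 ]
[ 0     0   0  -5/4  -71/4 ]

REF = [5 4 5 0 -5; 0 -8/5 4 0 -4; 0 0 -4 -1 1; 0 0 0 -5/4 -71/4]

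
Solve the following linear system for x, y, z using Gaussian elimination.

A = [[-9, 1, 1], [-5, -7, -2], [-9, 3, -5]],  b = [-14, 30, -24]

Forward elimination on [A|b]:
R2 <- R2 - (5/9)*R1:  [     0  -68/9  -23/9  340/9 ]
R3 <- R3 - (1)*R1:  [   0    2   -6  -10 ]
R3 <- R3 - (-9/34)*R2:  [       0        0  -227/34        0 ]
Row echelon form:
[ -9      1        1  |    -14 ]
[  0  -68/9    -23/9  |  340/9 ]
[  0      0  -227/34  |      0 ]
Back-substitution:
z = (0) / (-227/34) = 0
y = (340/9 - (-23/9)*(0)) / (-68/9) = -5
x = (-14 - (1)*(-5) - (1)*(0)) / -9 = 1

(1, -5, 0)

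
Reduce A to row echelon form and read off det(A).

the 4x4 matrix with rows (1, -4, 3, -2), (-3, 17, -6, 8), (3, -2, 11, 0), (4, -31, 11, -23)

Forward elimination:
R2 <- R2 - (-3)*R1:  [ 0  5  3  2 ]
R3 <- R3 - (3)*R1:  [  0  10   2   6 ]
R4 <- R4 - (4)*R1:  [   0  -15   -1  -15 ]
R3 <- R3 - (2)*R2:  [  0   0  -4   2 ]
R4 <- R4 - (-3)*R2:  [  0   0   8  -9 ]
R4 <- R4 - (-2)*R3:  [  0   0   0  -5 ]
Upper-triangular form:
[ 1  -4   3  -2 ]
[ 0   5   3   2 ]
[ 0   0  -4   2 ]
[ 0   0   0  -5 ]
det(A) = (-1)^0 * (1) * (5) * (-4) * (-5) = 100  (0 row swaps -> sign +1)

det(A) = 100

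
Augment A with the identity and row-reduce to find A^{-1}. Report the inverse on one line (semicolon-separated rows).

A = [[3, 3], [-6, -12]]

inverse = [2/3 1/6; -1/3 -1/6]

Gauss-Jordan on [A | I]:
R1 <- (1/3)*R1:  [   1    1  |  1/3    0 ]
R2 <- R2 - (-6)*R1:  [  0  -6  |   2   1 ]
R2 <- (1/-6)*R2:  [    0     1  |  -1/3  -1/6 ]
R1 <- R1 - (1)*R2:  [   1    0  |  2/3  1/6 ]
Right block of [I | A^{-1}] is the inverse:
[  2/3   1/6 ]
[ -1/3  -1/6 ]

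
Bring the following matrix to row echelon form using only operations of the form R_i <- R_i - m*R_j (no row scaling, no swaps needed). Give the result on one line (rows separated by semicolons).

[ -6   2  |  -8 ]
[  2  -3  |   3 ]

REF = [-6 2 -8; 0 -7/3 1/3]

Forward elimination:
R2 <- R2 - (-1/3)*R1:  [    0  -7/3   1/3 ]
Row echelon form:
[ -6     2  |   -8 ]
[  0  -7/3  |  1/3 ]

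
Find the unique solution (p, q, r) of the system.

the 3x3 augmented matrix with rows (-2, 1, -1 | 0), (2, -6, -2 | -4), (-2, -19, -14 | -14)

Forward elimination on [A|b]:
R2 <- R2 - (-1)*R1:  [  0  -5  -3  -4 ]
R3 <- R3 - (1)*R1:  [   0  -20  -13  -14 ]
R3 <- R3 - (4)*R2:  [  0   0  -1   2 ]
Row echelon form:
[ -2   1  -1  |   0 ]
[  0  -5  -3  |  -4 ]
[  0   0  -1  |   2 ]
Back-substitution:
r = (2) / -1 = -2
q = (-4 - (-3)*(-2)) / -5 = 2
p = (0 - (1)*(2) - (-1)*(-2)) / -2 = 2

(2, 2, -2)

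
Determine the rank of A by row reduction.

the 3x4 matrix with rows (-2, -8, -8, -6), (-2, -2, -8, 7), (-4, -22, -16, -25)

Row reduction:
R2 <- R2 - (1)*R1:  [  0   6   0  13 ]
R3 <- R3 - (2)*R1:  [   0   -6    0  -13 ]
R3 <- R3 - (-1)*R2:  [ 0  0  0  0 ]
Row echelon form:
[ -2  -8  -8  -6 ]
[  0   6   0  13 ]
[  0   0   0   0 ]
Nonzero rows / pivot columns: 2

rank(A) = 2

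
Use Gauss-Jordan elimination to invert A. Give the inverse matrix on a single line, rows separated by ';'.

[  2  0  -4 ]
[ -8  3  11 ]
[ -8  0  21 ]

inverse = [21/10 0 2/5; 8/3 1/3 1/3; 4/5 0 1/5]

Gauss-Jordan on [A | I]:
R1 <- (1/2)*R1:  [   1    0   -2  |  1/2    0    0 ]
R2 <- R2 - (-8)*R1:  [  0   3  -5  |   4   1   0 ]
R3 <- R3 - (-8)*R1:  [ 0  0  5  |  4  0  1 ]
R2 <- (1/3)*R2:  [    0     1  -5/3  |   4/3   1/3     0 ]
R3 <- (1/5)*R3:  [   0    0    1  |  4/5    0  1/5 ]
R1 <- R1 - (-2)*R3:  [     1      0      0  |  21/10      0    2/5 ]
R2 <- R2 - (-5/3)*R3:  [   0    1    0  |  8/3  1/3  1/3 ]
Right block of [I | A^{-1}] is the inverse:
[ 21/10    0  2/5 ]
[   8/3  1/3  1/3 ]
[   4/5    0  1/5 ]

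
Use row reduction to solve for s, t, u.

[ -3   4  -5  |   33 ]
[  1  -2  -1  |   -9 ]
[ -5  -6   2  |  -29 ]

Forward elimination on [A|b]:
R2 <- R2 - (-1/3)*R1:  [    0  -2/3  -8/3     2 ]
R3 <- R3 - (5/3)*R1:  [     0  -38/3   31/3    -84 ]
R3 <- R3 - (19)*R2:  [    0     0    61  -122 ]
Row echelon form:
[ -3     4    -5  |    33 ]
[  0  -2/3  -8/3  |     2 ]
[  0     0    61  |  -122 ]
Back-substitution:
u = (-122) / 61 = -2
t = (2 - (-8/3)*(-2)) / (-2/3) = 5
s = (33 - (4)*(5) - (-5)*(-2)) / -3 = -1

(-1, 5, -2)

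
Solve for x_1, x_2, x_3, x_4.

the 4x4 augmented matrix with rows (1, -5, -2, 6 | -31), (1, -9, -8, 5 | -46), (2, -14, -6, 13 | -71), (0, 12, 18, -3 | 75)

(2, -1, 4, -5)

Forward elimination on [A|b]:
R2 <- R2 - (1)*R1:  [   0   -4   -6   -1  -15 ]
R3 <- R3 - (2)*R1:  [  0  -4  -2   1  -9 ]
R3 <- R3 - (1)*R2:  [ 0  0  4  2  6 ]
R4 <- R4 - (-3)*R2:  [  0   0   0  -6  30 ]
Row echelon form:
[ 1  -5  -2   6  |  -31 ]
[ 0  -4  -6  -1  |  -15 ]
[ 0   0   4   2  |    6 ]
[ 0   0   0  -6  |   30 ]
Back-substitution:
x_4 = (30) / -6 = -5
x_3 = (6 - (2)*(-5)) / 4 = 4
x_2 = (-15 - (-6)*(4) - (-1)*(-5)) / -4 = -1
x_1 = (-31 - (-5)*(-1) - (-2)*(4) - (6)*(-5)) / 1 = 2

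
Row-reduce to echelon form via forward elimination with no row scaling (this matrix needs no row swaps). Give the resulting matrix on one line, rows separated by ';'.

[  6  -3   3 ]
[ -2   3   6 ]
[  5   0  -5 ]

REF = [6 -3 3; 0 2 7; 0 0 -65/4]

Forward elimination:
R2 <- R2 - (-1/3)*R1:  [ 0  2  7 ]
R3 <- R3 - (5/6)*R1:  [     0    5/2  -15/2 ]
R3 <- R3 - (5/4)*R2:  [     0      0  -65/4 ]
Row echelon form:
[ 6  -3      3 ]
[ 0   2      7 ]
[ 0   0  -65/4 ]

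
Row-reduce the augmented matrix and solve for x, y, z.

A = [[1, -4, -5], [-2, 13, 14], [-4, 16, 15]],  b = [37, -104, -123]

(4, -2, -5)

Forward elimination on [A|b]:
R2 <- R2 - (-2)*R1:  [   0    5    4  -30 ]
R3 <- R3 - (-4)*R1:  [  0   0  -5  25 ]
Row echelon form:
[ 1  -4  -5  |   37 ]
[ 0   5   4  |  -30 ]
[ 0   0  -5  |   25 ]
Back-substitution:
z = (25) / -5 = -5
y = (-30 - (4)*(-5)) / 5 = -2
x = (37 - (-4)*(-2) - (-5)*(-5)) / 1 = 4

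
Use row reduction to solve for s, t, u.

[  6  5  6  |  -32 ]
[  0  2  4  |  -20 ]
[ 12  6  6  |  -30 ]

(1, -4, -3)

Forward elimination on [A|b]:
R3 <- R3 - (2)*R1:  [  0  -4  -6  34 ]
R3 <- R3 - (-2)*R2:  [  0   0   2  -6 ]
Row echelon form:
[ 6  5  6  |  -32 ]
[ 0  2  4  |  -20 ]
[ 0  0  2  |   -6 ]
Back-substitution:
u = (-6) / 2 = -3
t = (-20 - (4)*(-3)) / 2 = -4
s = (-32 - (5)*(-4) - (6)*(-3)) / 6 = 1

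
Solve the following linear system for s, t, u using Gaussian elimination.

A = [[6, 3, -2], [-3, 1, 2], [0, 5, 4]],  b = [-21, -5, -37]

(-2, -5, -3)

Forward elimination on [A|b]:
R2 <- R2 - (-1/2)*R1:  [     0    5/2      1  -31/2 ]
R3 <- R3 - (2)*R2:  [  0   0   2  -6 ]
Row echelon form:
[ 6    3  -2  |    -21 ]
[ 0  5/2   1  |  -31/2 ]
[ 0    0   2  |     -6 ]
Back-substitution:
u = (-6) / 2 = -3
t = (-31/2 - (1)*(-3)) / (5/2) = -5
s = (-21 - (3)*(-5) - (-2)*(-3)) / 6 = -2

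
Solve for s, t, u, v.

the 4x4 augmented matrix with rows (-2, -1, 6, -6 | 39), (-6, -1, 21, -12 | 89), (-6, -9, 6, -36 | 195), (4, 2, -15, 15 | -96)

Forward elimination on [A|b]:
R2 <- R2 - (3)*R1:  [   0    2    3    6  -28 ]
R3 <- R3 - (3)*R1:  [   0   -6  -12  -18   78 ]
R4 <- R4 - (-2)*R1:  [   0    0   -3    3  -18 ]
R3 <- R3 - (-3)*R2:  [  0   0  -3   0  -6 ]
R4 <- R4 - (1)*R3:  [   0    0    0    3  -12 ]
Row echelon form:
[ -2  -1   6  -6  |   39 ]
[  0   2   3   6  |  -28 ]
[  0   0  -3   0  |   -6 ]
[  0   0   0   3  |  -12 ]
Back-substitution:
v = (-12) / 3 = -4
u = (-6) / -3 = 2
t = (-28 - (3)*(2) - (6)*(-4)) / 2 = -5
s = (39 - (-1)*(-5) - (6)*(2) - (-6)*(-4)) / -2 = 1

(1, -5, 2, -4)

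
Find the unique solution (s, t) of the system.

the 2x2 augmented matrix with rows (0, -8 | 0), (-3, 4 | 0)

Forward elimination on [A|b]:
R1 <-> R2   (pivot in column 1 was zero)
[ -3   4  0 ]
[  0  -8  0 ]
Row echelon form:
[ -3   4  |  0 ]
[  0  -8  |  0 ]
Back-substitution:
t = (0) / -8 = 0
s = (0 - (4)*(0)) / -3 = 0

(0, 0)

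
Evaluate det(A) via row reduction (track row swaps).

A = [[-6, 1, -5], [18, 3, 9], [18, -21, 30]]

Forward elimination:
R2 <- R2 - (-3)*R1:  [  0   6  -6 ]
R3 <- R3 - (-3)*R1:  [   0  -18   15 ]
R3 <- R3 - (-3)*R2:  [  0   0  -3 ]
Upper-triangular form:
[ -6  1  -5 ]
[  0  6  -6 ]
[  0  0  -3 ]
det(A) = (-1)^0 * (-6) * (6) * (-3) = 108  (0 row swaps -> sign +1)

det(A) = 108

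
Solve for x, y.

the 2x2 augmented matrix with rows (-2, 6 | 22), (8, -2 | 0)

(1, 4)

Forward elimination on [A|b]:
R2 <- R2 - (-4)*R1:  [  0  22  88 ]
Row echelon form:
[ -2   6  |  22 ]
[  0  22  |  88 ]
Back-substitution:
y = (88) / 22 = 4
x = (22 - (6)*(4)) / -2 = 1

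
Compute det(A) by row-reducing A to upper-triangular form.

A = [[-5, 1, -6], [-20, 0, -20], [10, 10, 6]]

Forward elimination:
R2 <- R2 - (4)*R1:  [  0  -4   4 ]
R3 <- R3 - (-2)*R1:  [  0  12  -6 ]
R3 <- R3 - (-3)*R2:  [ 0  0  6 ]
Upper-triangular form:
[ -5   1  -6 ]
[  0  -4   4 ]
[  0   0   6 ]
det(A) = (-1)^0 * (-5) * (-4) * (6) = 120  (0 row swaps -> sign +1)

det(A) = 120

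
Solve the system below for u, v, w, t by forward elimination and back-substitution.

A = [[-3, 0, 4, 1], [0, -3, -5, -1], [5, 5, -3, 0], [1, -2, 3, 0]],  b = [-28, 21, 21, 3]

Forward elimination on [A|b]:
R3 <- R3 - (-5/3)*R1:  [     0      5   11/3    5/3  -77/3 ]
R4 <- R4 - (-1/3)*R1:  [     0     -2   13/3    1/3  -19/3 ]
R3 <- R3 - (-5/3)*R2:  [     0      0  -14/3      0   28/3 ]
R4 <- R4 - (2/3)*R2:  [     0      0   23/3      1  -61/3 ]
R4 <- R4 - (-23/14)*R3:  [  0   0   0   1  -5 ]
Row echelon form:
[ -3   0      4   1  |   -28 ]
[  0  -3     -5  -1  |    21 ]
[  0   0  -14/3   0  |  28/3 ]
[  0   0      0   1  |    -5 ]
Back-substitution:
t = (-5) / 1 = -5
w = (28/3) / (-14/3) = -2
v = (21 - (-5)*(-2) - (-1)*(-5)) / -3 = -2
u = (-28 - (4)*(-2) - (1)*(-5)) / -3 = 5

(5, -2, -2, -5)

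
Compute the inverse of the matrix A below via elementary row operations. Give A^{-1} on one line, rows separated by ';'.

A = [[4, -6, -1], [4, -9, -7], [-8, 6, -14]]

Gauss-Jordan on [A | I]:
R1 <- (1/4)*R1:  [    1  -3/2  -1/4  |   1/4     0     0 ]
R2 <- R2 - (4)*R1:  [  0  -3  -6  |  -1   1   0 ]
R3 <- R3 - (-8)*R1:  [   0   -6  -16  |    2    0    1 ]
R2 <- (1/-3)*R2:  [    0     1     2  |   1/3  -1/3     0 ]
R1 <- R1 - (-3/2)*R2:  [    1     0  11/4  |   3/4  -1/2     0 ]
R3 <- R3 - (-6)*R2:  [  0   0  -4  |   4  -2   1 ]
R3 <- (1/-4)*R3:  [    0     0     1  |    -1   1/2  -1/4 ]
R1 <- R1 - (11/4)*R3:  [     1      0      0  |    7/2  -15/8  11/16 ]
R2 <- R2 - (2)*R3:  [    0     1     0  |   7/3  -4/3   1/2 ]
Right block of [I | A^{-1}] is the inverse:
[ 7/2  -15/8  11/16 ]
[ 7/3   -4/3    1/2 ]
[  -1    1/2   -1/4 ]

inverse = [7/2 -15/8 11/16; 7/3 -4/3 1/2; -1 1/2 -1/4]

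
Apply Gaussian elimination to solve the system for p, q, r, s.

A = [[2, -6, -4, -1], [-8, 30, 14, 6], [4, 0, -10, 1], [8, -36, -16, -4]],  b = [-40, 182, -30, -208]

Forward elimination on [A|b]:
R2 <- R2 - (-4)*R1:  [  0   6  -2   2  22 ]
R3 <- R3 - (2)*R1:  [  0  12  -2   3  50 ]
R4 <- R4 - (4)*R1:  [   0  -12    0    0  -48 ]
R3 <- R3 - (2)*R2:  [  0   0   2  -1   6 ]
R4 <- R4 - (-2)*R2:  [  0   0  -4   4  -4 ]
R4 <- R4 - (-2)*R3:  [ 0  0  0  2  8 ]
Row echelon form:
[ 2  -6  -4  -1  |  -40 ]
[ 0   6  -2   2  |   22 ]
[ 0   0   2  -1  |    6 ]
[ 0   0   0   2  |    8 ]
Back-substitution:
s = (8) / 2 = 4
r = (6 - (-1)*(4)) / 2 = 5
q = (22 - (-2)*(5) - (2)*(4)) / 6 = 4
p = (-40 - (-6)*(4) - (-4)*(5) - (-1)*(4)) / 2 = 4

(4, 4, 5, 4)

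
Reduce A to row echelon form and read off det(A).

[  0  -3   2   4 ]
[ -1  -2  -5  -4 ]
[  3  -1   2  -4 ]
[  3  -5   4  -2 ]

det(A) = -126

Forward elimination:
R1 <-> R2   (pivot in column 1 was zero)
[ -1  -2  -5  -4 ]
[  0  -3   2   4 ]
[  3  -1   2  -4 ]
[  3  -5   4  -2 ]
R3 <- R3 - (-3)*R1:  [   0   -7  -13  -16 ]
R4 <- R4 - (-3)*R1:  [   0  -11  -11  -14 ]
R3 <- R3 - (7/3)*R2:  [     0      0  -53/3  -76/3 ]
R4 <- R4 - (11/3)*R2:  [     0      0  -55/3  -86/3 ]
R4 <- R4 - (55/53)*R3:  [       0        0        0  -126/53 ]
Upper-triangular form:
[ -1  -2     -5       -4 ]
[  0  -3      2        4 ]
[  0   0  -53/3    -76/3 ]
[  0   0      0  -126/53 ]
det(A) = (-1)^1 * (-1) * (-3) * (-53/3) * (-126/53) = -126  (1 row swap -> sign -1)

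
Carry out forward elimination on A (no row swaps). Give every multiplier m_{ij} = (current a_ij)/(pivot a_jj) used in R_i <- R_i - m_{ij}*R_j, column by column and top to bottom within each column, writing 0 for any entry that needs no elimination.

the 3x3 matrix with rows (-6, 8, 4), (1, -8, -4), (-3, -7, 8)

Forward elimination:
R2 <- R2 - (-1/6)*R1:  [     0  -20/3  -10/3 ]
R3 <- R3 - (1/2)*R1:  [   0  -11    6 ]
R3 <- R3 - (33/20)*R2:  [    0     0  23/2 ]
Multipliers (in order of application): m_{21} = -1/6, m_{31} = 1/2, m_{32} = 33/20

multipliers: -1/6, 1/2, 33/20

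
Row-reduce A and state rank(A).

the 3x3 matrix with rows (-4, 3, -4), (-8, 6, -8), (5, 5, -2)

Row reduction:
R2 <- R2 - (2)*R1:  [ 0  0  0 ]
R3 <- R3 - (-5/4)*R1:  [    0  35/4    -7 ]
R2 <-> R3   (pivot in column 2 was zero)
[ -4     3  -4 ]
[  0  35/4  -7 ]
[  0     0   0 ]
Row echelon form:
[ -4     3  -4 ]
[  0  35/4  -7 ]
[  0     0   0 ]
Nonzero rows / pivot columns: 2

rank(A) = 2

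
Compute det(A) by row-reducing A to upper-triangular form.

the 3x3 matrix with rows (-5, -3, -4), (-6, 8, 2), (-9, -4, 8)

det(A) = -834

Forward elimination:
R2 <- R2 - (6/5)*R1:  [    0  58/5  34/5 ]
R3 <- R3 - (9/5)*R1:  [    0   7/5  76/5 ]
R3 <- R3 - (7/58)*R2:  [      0       0  417/29 ]
Upper-triangular form:
[ -5    -3      -4 ]
[  0  58/5    34/5 ]
[  0     0  417/29 ]
det(A) = (-1)^0 * (-5) * (58/5) * (417/29) = -834  (0 row swaps -> sign +1)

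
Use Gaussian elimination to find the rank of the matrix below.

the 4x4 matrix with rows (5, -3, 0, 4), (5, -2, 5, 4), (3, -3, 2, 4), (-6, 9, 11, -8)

rank(A) = 3

Row reduction:
R2 <- R2 - (1)*R1:  [ 0  1  5  0 ]
R3 <- R3 - (3/5)*R1:  [    0  -6/5     2   8/5 ]
R4 <- R4 - (-6/5)*R1:  [     0   27/5     11  -16/5 ]
R3 <- R3 - (-6/5)*R2:  [   0    0    8  8/5 ]
R4 <- R4 - (27/5)*R2:  [     0      0    -16  -16/5 ]
R4 <- R4 - (-2)*R3:  [ 0  0  0  0 ]
Row echelon form:
[ 5  -3  0    4 ]
[ 0   1  5    0 ]
[ 0   0  8  8/5 ]
[ 0   0  0    0 ]
Nonzero rows / pivot columns: 3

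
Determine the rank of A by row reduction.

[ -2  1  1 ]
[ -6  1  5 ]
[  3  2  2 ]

rank(A) = 3

Row reduction:
R2 <- R2 - (3)*R1:  [  0  -2   2 ]
R3 <- R3 - (-3/2)*R1:  [   0  7/2  7/2 ]
R3 <- R3 - (-7/4)*R2:  [ 0  0  7 ]
Row echelon form:
[ -2   1  1 ]
[  0  -2  2 ]
[  0   0  7 ]
Nonzero rows / pivot columns: 3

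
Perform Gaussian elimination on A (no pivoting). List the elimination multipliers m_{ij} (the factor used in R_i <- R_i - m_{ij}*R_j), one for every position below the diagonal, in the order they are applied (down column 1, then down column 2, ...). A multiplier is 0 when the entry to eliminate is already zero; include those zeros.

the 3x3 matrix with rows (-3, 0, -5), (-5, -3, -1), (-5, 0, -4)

multipliers: 5/3, 5/3, 0

Forward elimination:
R2 <- R2 - (5/3)*R1:  [    0    -3  22/3 ]
R3 <- R3 - (5/3)*R1:  [    0     0  13/3 ]
R3: entry in column 2 is already 0 -> m_{32} = 0 (no row operation needed)
Multipliers (in order of application): m_{21} = 5/3, m_{31} = 5/3, m_{32} = 0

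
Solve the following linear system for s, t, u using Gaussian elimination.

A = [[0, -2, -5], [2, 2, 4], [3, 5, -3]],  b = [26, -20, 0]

Forward elimination on [A|b]:
R1 <-> R2   (pivot in column 1 was zero)
[ 2   2   4  -20 ]
[ 0  -2  -5   26 ]
[ 3   5  -3    0 ]
R3 <- R3 - (3/2)*R1:  [  0   2  -9  30 ]
R3 <- R3 - (-1)*R2:  [   0    0  -14   56 ]
Row echelon form:
[ 2   2    4  |  -20 ]
[ 0  -2   -5  |   26 ]
[ 0   0  -14  |   56 ]
Back-substitution:
u = (56) / -14 = -4
t = (26 - (-5)*(-4)) / -2 = -3
s = (-20 - (2)*(-3) - (4)*(-4)) / 2 = 1

(1, -3, -4)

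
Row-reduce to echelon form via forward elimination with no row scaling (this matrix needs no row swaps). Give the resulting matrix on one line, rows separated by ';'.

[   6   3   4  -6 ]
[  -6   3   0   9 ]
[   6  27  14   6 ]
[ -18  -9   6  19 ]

Forward elimination:
R2 <- R2 - (-1)*R1:  [ 0  6  4  3 ]
R3 <- R3 - (1)*R1:  [  0  24  10  12 ]
R4 <- R4 - (-3)*R1:  [  0   0  18   1 ]
R3 <- R3 - (4)*R2:  [  0   0  -6   0 ]
R4 <- R4 - (-3)*R3:  [ 0  0  0  1 ]
Row echelon form:
[ 6  3   4  -6 ]
[ 0  6   4   3 ]
[ 0  0  -6   0 ]
[ 0  0   0   1 ]

REF = [6 3 4 -6; 0 6 4 3; 0 0 -6 0; 0 0 0 1]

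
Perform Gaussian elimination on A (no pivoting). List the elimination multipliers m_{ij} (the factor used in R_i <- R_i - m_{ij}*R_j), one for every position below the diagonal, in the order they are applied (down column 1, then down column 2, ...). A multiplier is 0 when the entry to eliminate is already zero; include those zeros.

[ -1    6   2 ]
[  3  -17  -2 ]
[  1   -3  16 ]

Forward elimination:
R2 <- R2 - (-3)*R1:  [ 0  1  4 ]
R3 <- R3 - (-1)*R1:  [  0   3  18 ]
R3 <- R3 - (3)*R2:  [ 0  0  6 ]
Multipliers (in order of application): m_{21} = -3, m_{31} = -1, m_{32} = 3

multipliers: -3, -1, 3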